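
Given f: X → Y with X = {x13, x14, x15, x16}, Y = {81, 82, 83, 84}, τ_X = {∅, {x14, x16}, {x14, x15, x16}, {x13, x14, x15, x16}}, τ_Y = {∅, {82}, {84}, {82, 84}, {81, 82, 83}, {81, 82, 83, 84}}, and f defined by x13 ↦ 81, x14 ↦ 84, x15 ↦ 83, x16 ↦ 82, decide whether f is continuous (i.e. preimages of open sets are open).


f is NOT continuous.

Compute f^{-1}(U) for each U ∈ τ_Y:
  U = ∅: f^{-1}(U) = ∅ ∈ τ_X ✓.
  U = {82}: f^{-1}(U) = {x16} ∉ τ_X ✗.
  U = {84}: f^{-1}(U) = {x14} ∉ τ_X ✗.
  U = {82, 84}: f^{-1}(U) = {x14, x16} ∈ τ_X ✓.
  U = {81, 82, 83}: f^{-1}(U) = {x13, x15, x16} ∉ τ_X ✗.
  U = {81, 82, 83, 84}: f^{-1}(U) = {x13, x14, x15, x16} ∈ τ_X ✓.
Found U = {82} with f^{-1}(U) = {x16} not in τ_X. Therefore f is NOT continuous.


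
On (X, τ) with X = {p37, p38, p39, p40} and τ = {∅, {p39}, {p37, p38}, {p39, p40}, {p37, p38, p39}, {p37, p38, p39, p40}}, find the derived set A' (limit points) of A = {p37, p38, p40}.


A' = {p37, p38}

For each x ∈ X, list the open sets U ∈ τ with x ∈ U, then check whether U ∩ (A ∖ {x}) ≠ ∅ for every such U.
  x = p37: opens ∋ x are {p37, p38}, {p37, p38, p39}, {p37, p38, p39, p40}; each meets A ∖ {p37}, so x IS a limit point.
  x = p38: opens ∋ x are {p37, p38}, {p37, p38, p39}, {p37, p38, p39, p40}; each meets A ∖ {p38}, so x IS a limit point.
  x = p39: open {p39} ∋ x has {p39} ∩ (A ∖ {p39}) = ∅, so x is NOT a limit point.
  x = p40: open {p39, p40} ∋ x has {p39, p40} ∩ (A ∖ {p40}) = ∅, so x is NOT a limit point.
Collecting: A' = {p37, p38}.


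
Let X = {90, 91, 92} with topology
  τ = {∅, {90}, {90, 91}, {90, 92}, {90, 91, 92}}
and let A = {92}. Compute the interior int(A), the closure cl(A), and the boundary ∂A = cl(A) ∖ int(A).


int(A) = ∅, cl(A) = {92}, ∂A = {92}.

Closed sets in (X, τ) are complements of opens:
  closed(X, τ) = {∅, {91}, {92}, {91, 92}, {90, 91, 92}}.
int(A) = ⋃ {U ∈ τ : U ⊆ A}. Opens contained in A: ∅.
Taking the union of these: int(A) = ∅.
cl(A) = ⋂ {C closed : A ⊆ C}. Closed sets containing A: {92}, {91, 92}, {90, 91, 92}.
Intersecting these: cl(A) = {92}.
∂A = cl(A) ∖ int(A) = {92} ∖ ∅ = {92}.


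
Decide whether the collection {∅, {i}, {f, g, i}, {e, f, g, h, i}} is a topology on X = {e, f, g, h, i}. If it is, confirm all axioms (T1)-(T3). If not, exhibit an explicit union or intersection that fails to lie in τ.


τ IS a topology on X.

Axiom (T1): ∅ ∈ τ? Yes; X ∈ τ? Yes.
Axiom (T2/T3): check pairwise unions and intersections of members of τ.
All pairwise intersections and unions checked — each lies in τ. Therefore τ satisfies (T1), (T2), (T3): it IS a topology on X.


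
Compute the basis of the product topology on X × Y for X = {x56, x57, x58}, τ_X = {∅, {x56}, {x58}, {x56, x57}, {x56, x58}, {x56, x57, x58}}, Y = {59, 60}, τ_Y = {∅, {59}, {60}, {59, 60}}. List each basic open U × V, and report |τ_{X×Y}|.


Basis B = {∅ × ∅, {x56} × {59}, {x56} × {60}, {x58} × {59}, {x58} × {60}, {x56} × {59, 60}, {x56, x57} × {59}, {x56, x58} × {59}, {x56, x57} × {60}, {x56, x58} × {60}, {x58} × {59, 60}, {x56, x57, x58} × {59}, {x56, x57, x58} × {60}, {x56, x57} × {59, 60}, {x56, x58} × {59, 60}, {x56, x57, x58} × {59, 60}}; |τ_{X×Y}| = 36.

Enumerate products U × V with U ∈ τ_X, V ∈ τ_Y (deduplicated):
  ∅ × ∅ = {} (∅)
  {x56} × {59} = {(x56,59)}
  {x56} × {60} = {(x56,60)}
  {x58} × {59} = {(x58,59)}
  {x58} × {60} = {(x58,60)}
  {x56} × {59, 60} = {(x56,59), (x56,60)}
  {x56, x57} × {59} = {(x56,59), (x57,59)}
  {x56, x58} × {59} = {(x56,59), (x58,59)}
  {x56, x57} × {60} = {(x56,60), (x57,60)}
  {x56, x58} × {60} = {(x56,60), (x58,60)}
  {x58} × {59, 60} = {(x58,59), (x58,60)}
  {x56, x57, x58} × {59} = {(x56,59), (x57,59), (x58,59)}
  {x56, x57, x58} × {60} = {(x56,60), (x57,60), (x58,60)}
  {x56, x57} × {59, 60} = {(x56,59), (x56,60), (x57,59), (x57,60)}
  {x56, x58} × {59, 60} = {(x56,59), (x56,60), (x58,59), (x58,60)}
  {x56, x57, x58} × {59, 60} = {(x56,59), (x56,60), (x57,59), (x57,60), (x58,59), (x58,60)}
These 16 distinct sets form the basis B.
Close under arbitrary unions to get τ_{X×Y}; counting gives |τ_{X×Y}| = 36.


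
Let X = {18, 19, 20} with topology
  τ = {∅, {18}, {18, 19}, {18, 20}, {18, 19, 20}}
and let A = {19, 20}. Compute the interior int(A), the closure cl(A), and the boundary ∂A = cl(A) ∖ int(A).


int(A) = ∅, cl(A) = {19, 20}, ∂A = {19, 20}.

Closed sets in (X, τ) are complements of opens:
  closed(X, τ) = {∅, {19}, {20}, {19, 20}, {18, 19, 20}}.
int(A) = ⋃ {U ∈ τ : U ⊆ A}. Opens contained in A: ∅.
Taking the union of these: int(A) = ∅.
cl(A) = ⋂ {C closed : A ⊆ C}. Closed sets containing A: {19, 20}, {18, 19, 20}.
Intersecting these: cl(A) = {19, 20}.
∂A = cl(A) ∖ int(A) = {19, 20} ∖ ∅ = {19, 20}.


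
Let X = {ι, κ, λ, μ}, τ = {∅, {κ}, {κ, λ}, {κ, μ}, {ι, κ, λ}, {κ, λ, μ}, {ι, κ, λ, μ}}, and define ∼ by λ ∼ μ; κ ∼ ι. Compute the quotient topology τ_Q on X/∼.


X/∼ = {[ι=κ], [λ=μ]}; |τ_Q| = 2.

Equivalence classes: [ι=κ], [λ=μ].
Quotient map π: X → X/∼ sends ι ↦ [ι=κ], κ ↦ [ι=κ], λ ↦ [λ=μ], μ ↦ [λ=μ].
For each subset V ⊆ X/∼, compute π^{-1}(V) ⊆ X and check whether π^{-1}(V) ∈ τ. V is open in τ_Q iff π^{-1}(V) ∈ τ.
  V = {}: π^{-1}(V) = ∅ ∈ τ ✓.
  V = {[ι=κ]}: π^{-1}(V) = {ι, κ} ∉ τ ✗.
  V = {[λ=μ]}: π^{-1}(V) = {λ, μ} ∉ τ ✗.
  V = {[ι=κ], [λ=μ]}: π^{-1}(V) = {ι, κ, λ, μ} ∈ τ ✓.
Open sets in the quotient: τ_Q = {{}, {[ι=κ], [λ=μ]}} (2 elements).


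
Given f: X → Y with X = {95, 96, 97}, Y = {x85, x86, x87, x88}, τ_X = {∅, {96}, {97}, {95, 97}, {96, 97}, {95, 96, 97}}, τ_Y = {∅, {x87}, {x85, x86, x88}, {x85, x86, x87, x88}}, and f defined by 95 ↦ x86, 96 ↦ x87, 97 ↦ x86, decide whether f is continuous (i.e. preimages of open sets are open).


f IS continuous.

Compute f^{-1}(U) for each U ∈ τ_Y:
  U = ∅: f^{-1}(U) = ∅ ∈ τ_X ✓.
  U = {x87}: f^{-1}(U) = {96} ∈ τ_X ✓.
  U = {x85, x86, x88}: f^{-1}(U) = {95, 97} ∈ τ_X ✓.
  U = {x85, x86, x87, x88}: f^{-1}(U) = {95, 96, 97} ∈ τ_X ✓.
Every preimage lies in τ_X, so f IS continuous.


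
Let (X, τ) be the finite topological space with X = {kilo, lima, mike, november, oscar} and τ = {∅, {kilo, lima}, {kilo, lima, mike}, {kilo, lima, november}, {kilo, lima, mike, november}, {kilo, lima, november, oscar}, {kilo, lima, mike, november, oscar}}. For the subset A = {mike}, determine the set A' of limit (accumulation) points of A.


A' = ∅

For each x ∈ X, list the open sets U ∈ τ with x ∈ U, then check whether U ∩ (A ∖ {x}) ≠ ∅ for every such U.
  x = kilo: open {kilo, lima} ∋ x has {kilo, lima} ∩ (A ∖ {kilo}) = ∅, so x is NOT a limit point.
  x = lima: open {kilo, lima} ∋ x has {kilo, lima} ∩ (A ∖ {lima}) = ∅, so x is NOT a limit point.
  x = mike: open {kilo, lima, mike} ∋ x has {kilo, lima, mike} ∩ (A ∖ {mike}) = ∅, so x is NOT a limit point.
  x = november: open {kilo, lima, november} ∋ x has {kilo, lima, november} ∩ (A ∖ {november}) = ∅, so x is NOT a limit point.
  x = oscar: open {kilo, lima, november, oscar} ∋ x has {kilo, lima, november, oscar} ∩ (A ∖ {oscar}) = ∅, so x is NOT a limit point.
Collecting: A' = ∅.


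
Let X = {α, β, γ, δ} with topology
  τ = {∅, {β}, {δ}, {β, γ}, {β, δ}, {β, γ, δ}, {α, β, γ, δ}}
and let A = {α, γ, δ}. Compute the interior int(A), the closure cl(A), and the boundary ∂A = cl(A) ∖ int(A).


int(A) = {δ}, cl(A) = {α, γ, δ}, ∂A = {α, γ}.

Closed sets in (X, τ) are complements of opens:
  closed(X, τ) = {∅, {α}, {α, γ}, {α, δ}, {α, β, γ}, {α, γ, δ}, {α, β, γ, δ}}.
int(A) = ⋃ {U ∈ τ : U ⊆ A}. Opens contained in A: ∅, {δ}.
Taking the union of these: int(A) = {δ}.
cl(A) = ⋂ {C closed : A ⊆ C}. Closed sets containing A: {α, γ, δ}, {α, β, γ, δ}.
Intersecting these: cl(A) = {α, γ, δ}.
∂A = cl(A) ∖ int(A) = {α, γ, δ} ∖ {δ} = {α, γ}.


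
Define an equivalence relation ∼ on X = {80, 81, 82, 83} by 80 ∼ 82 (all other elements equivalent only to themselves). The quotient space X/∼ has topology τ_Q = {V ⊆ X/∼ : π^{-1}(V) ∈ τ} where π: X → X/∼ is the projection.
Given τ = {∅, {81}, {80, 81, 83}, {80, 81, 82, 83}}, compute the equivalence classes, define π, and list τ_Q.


X/∼ = {[80=82], [81], [83]}; |τ_Q| = 3.

Equivalence classes: [80=82], [81], [83].
Quotient map π: X → X/∼ sends 80 ↦ [80=82], 81 ↦ [81], 82 ↦ [80=82], 83 ↦ [83].
For each subset V ⊆ X/∼, compute π^{-1}(V) ⊆ X and check whether π^{-1}(V) ∈ τ. V is open in τ_Q iff π^{-1}(V) ∈ τ.
  V = {}: π^{-1}(V) = ∅ ∈ τ ✓.
  V = {[80=82]}: π^{-1}(V) = {80, 82} ∉ τ ✗.
  V = {[81]}: π^{-1}(V) = {81} ∈ τ ✓.
  V = {[80=82], [81]}: π^{-1}(V) = {80, 81, 82} ∉ τ ✗.
  V = {[83]}: π^{-1}(V) = {83} ∉ τ ✗.
  V = {[80=82], [83]}: π^{-1}(V) = {80, 82, 83} ∉ τ ✗.
  V = {[81], [83]}: π^{-1}(V) = {81, 83} ∉ τ ✗.
  V = {[80=82], [81], [83]}: π^{-1}(V) = {80, 81, 82, 83} ∈ τ ✓.
Open sets in the quotient: τ_Q = {{}, {[81]}, {[80=82], [81], [83]}} (3 elements).


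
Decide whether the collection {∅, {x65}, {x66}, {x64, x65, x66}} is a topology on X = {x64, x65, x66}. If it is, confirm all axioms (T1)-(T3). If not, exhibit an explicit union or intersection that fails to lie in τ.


τ is NOT a topology on X.

Axiom (T1): ∅ ∈ τ? Yes; X ∈ τ? Yes.
Axiom (T2/T3): check pairwise unions and intersections of members of τ.
Counterexample for (T2): {x65} ∪ {x66} = {x65, x66} ∉ τ. Therefore τ is NOT a topology.


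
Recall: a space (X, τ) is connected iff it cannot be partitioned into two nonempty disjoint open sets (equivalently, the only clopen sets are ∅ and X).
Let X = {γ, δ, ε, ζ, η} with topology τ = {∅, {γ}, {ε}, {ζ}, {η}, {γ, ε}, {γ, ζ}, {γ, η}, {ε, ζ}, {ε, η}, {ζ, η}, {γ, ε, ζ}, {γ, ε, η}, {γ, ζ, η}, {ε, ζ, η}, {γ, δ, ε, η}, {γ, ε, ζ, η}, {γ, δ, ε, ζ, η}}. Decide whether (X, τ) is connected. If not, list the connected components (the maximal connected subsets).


(X, τ) is disconnected; components = [{ζ}, {γ, δ, ε, η}].

Find clopen sets (U ∈ τ with X ∖ U ∈ τ):
  U = ∅, X ∖ U = {γ, δ, ε, ζ, η} — both open, so U is clopen.
  U = {ζ}, X ∖ U = {γ, δ, ε, η} — both open, so U is clopen.
  U = {γ, δ, ε, η}, X ∖ U = {ζ} — both open, so U is clopen.
  U = {γ, δ, ε, ζ, η}, X ∖ U = ∅ — both open, so U is clopen.
Nontrivial clopen(s) exist: e.g. {ζ}. So (X, τ) is disconnected.
Compute connected components by grouping points that agree on all clopens:
  component: {ζ}
  component: {γ, δ, ε, η}


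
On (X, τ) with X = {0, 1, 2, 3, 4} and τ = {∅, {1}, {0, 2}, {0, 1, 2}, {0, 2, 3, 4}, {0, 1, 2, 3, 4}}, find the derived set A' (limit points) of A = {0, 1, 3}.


A' = {2, 3, 4}

For each x ∈ X, list the open sets U ∈ τ with x ∈ U, then check whether U ∩ (A ∖ {x}) ≠ ∅ for every such U.
  x = 0: open {0, 2} ∋ x has {0, 2} ∩ (A ∖ {0}) = ∅, so x is NOT a limit point.
  x = 1: open {1} ∋ x has {1} ∩ (A ∖ {1}) = ∅, so x is NOT a limit point.
  x = 2: opens ∋ x are {0, 2}, {0, 1, 2}, {0, 2, 3, 4}, {0, 1, 2, 3, 4}; each meets A ∖ {2}, so x IS a limit point.
  x = 3: opens ∋ x are {0, 2, 3, 4}, {0, 1, 2, 3, 4}; each meets A ∖ {3}, so x IS a limit point.
  x = 4: opens ∋ x are {0, 2, 3, 4}, {0, 1, 2, 3, 4}; each meets A ∖ {4}, so x IS a limit point.
Collecting: A' = {2, 3, 4}.


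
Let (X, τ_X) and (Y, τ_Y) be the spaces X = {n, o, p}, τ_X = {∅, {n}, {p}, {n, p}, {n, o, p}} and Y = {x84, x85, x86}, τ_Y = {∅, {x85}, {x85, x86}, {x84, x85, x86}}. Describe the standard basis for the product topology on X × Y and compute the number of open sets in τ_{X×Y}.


Basis B = {∅ × ∅, {n} × {x85}, {p} × {x85}, {n} × {x85, x86}, {n, p} × {x85}, {p} × {x85, x86}, {n} × {x84, x85, x86}, {n, o, p} × {x85}, {p} × {x84, x85, x86}, {n, p} × {x85, x86}, {n, p} × {x84, x85, x86}, {n, o, p} × {x85, x86}, {n, o, p} × {x84, x85, x86}}; |τ_{X×Y}| = 30.

Enumerate products U × V with U ∈ τ_X, V ∈ τ_Y (deduplicated):
  ∅ × ∅ = {} (∅)
  {n} × {x85} = {(n,x85)}
  {p} × {x85} = {(p,x85)}
  {n} × {x85, x86} = {(n,x85), (n,x86)}
  {n, p} × {x85} = {(n,x85), (p,x85)}
  {p} × {x85, x86} = {(p,x85), (p,x86)}
  {n} × {x84, x85, x86} = {(n,x84), (n,x85), (n,x86)}
  {n, o, p} × {x85} = {(n,x85), (o,x85), (p,x85)}
  {p} × {x84, x85, x86} = {(p,x84), (p,x85), (p,x86)}
  {n, p} × {x85, x86} = {(n,x85), (n,x86), (p,x85), (p,x86)}
  {n, p} × {x84, x85, x86} = {(n,x84), (n,x85), (n,x86), (p,x84), (p,x85), (p,x86)}
  {n, o, p} × {x85, x86} = {(n,x85), (n,x86), (o,x85), (o,x86), (p,x85), (p,x86)}
  {n, o, p} × {x84, x85, x86} = {(n,x84), (n,x85), (n,x86), (o,x84), (o,x85), (o,x86), (p,x84), (p,x85), (p,x86)}
These 13 distinct sets form the basis B.
Close under arbitrary unions to get τ_{X×Y}; counting gives |τ_{X×Y}| = 30.


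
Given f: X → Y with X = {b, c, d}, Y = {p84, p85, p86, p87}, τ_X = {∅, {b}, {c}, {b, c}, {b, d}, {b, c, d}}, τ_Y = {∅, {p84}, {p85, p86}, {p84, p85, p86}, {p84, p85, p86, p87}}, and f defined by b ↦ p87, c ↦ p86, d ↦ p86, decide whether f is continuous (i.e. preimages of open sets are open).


f is NOT continuous.

Compute f^{-1}(U) for each U ∈ τ_Y:
  U = ∅: f^{-1}(U) = ∅ ∈ τ_X ✓.
  U = {p84}: f^{-1}(U) = ∅ ∈ τ_X ✓.
  U = {p85, p86}: f^{-1}(U) = {c, d} ∉ τ_X ✗.
  U = {p84, p85, p86}: f^{-1}(U) = {c, d} ∉ τ_X ✗.
  U = {p84, p85, p86, p87}: f^{-1}(U) = {b, c, d} ∈ τ_X ✓.
Found U = {p85, p86} with f^{-1}(U) = {c, d} not in τ_X. Therefore f is NOT continuous.


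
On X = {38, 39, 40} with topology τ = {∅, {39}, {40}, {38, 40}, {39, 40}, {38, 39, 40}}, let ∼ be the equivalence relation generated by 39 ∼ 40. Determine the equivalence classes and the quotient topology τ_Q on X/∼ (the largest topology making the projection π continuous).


X/∼ = {[38], [39=40]}; |τ_Q| = 3.

Equivalence classes: [38], [39=40].
Quotient map π: X → X/∼ sends 38 ↦ [38], 39 ↦ [39=40], 40 ↦ [39=40].
For each subset V ⊆ X/∼, compute π^{-1}(V) ⊆ X and check whether π^{-1}(V) ∈ τ. V is open in τ_Q iff π^{-1}(V) ∈ τ.
  V = {}: π^{-1}(V) = ∅ ∈ τ ✓.
  V = {[38]}: π^{-1}(V) = {38} ∉ τ ✗.
  V = {[39=40]}: π^{-1}(V) = {39, 40} ∈ τ ✓.
  V = {[38], [39=40]}: π^{-1}(V) = {38, 39, 40} ∈ τ ✓.
Open sets in the quotient: τ_Q = {{}, {[39=40]}, {[38], [39=40]}} (3 elements).


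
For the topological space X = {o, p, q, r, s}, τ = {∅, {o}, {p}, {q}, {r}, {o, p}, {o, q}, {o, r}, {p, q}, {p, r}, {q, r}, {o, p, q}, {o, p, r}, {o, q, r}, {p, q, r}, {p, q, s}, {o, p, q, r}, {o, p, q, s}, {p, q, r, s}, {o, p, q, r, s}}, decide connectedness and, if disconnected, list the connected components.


(X, τ) is disconnected; components = [{o}, {r}, {p, q, s}].

Find clopen sets (U ∈ τ with X ∖ U ∈ τ):
  U = ∅, X ∖ U = {o, p, q, r, s} — both open, so U is clopen.
  U = {o}, X ∖ U = {p, q, r, s} — both open, so U is clopen.
  U = {r}, X ∖ U = {o, p, q, s} — both open, so U is clopen.
  U = {o, r}, X ∖ U = {p, q, s} — both open, so U is clopen.
  U = {p, q, s}, X ∖ U = {o, r} — both open, so U is clopen.
  U = {o, p, q, s}, X ∖ U = {r} — both open, so U is clopen.
  U = {p, q, r, s}, X ∖ U = {o} — both open, so U is clopen.
  U = {o, p, q, r, s}, X ∖ U = ∅ — both open, so U is clopen.
Nontrivial clopen(s) exist: e.g. {r}. So (X, τ) is disconnected.
Compute connected components by grouping points that agree on all clopens:
  component: {o}
  component: {r}
  component: {p, q, s}


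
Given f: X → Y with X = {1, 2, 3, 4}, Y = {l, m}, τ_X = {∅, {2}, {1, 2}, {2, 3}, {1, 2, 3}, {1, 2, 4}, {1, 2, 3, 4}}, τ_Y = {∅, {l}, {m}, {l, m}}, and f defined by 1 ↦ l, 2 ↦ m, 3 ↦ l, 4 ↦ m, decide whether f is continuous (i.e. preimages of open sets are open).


f is NOT continuous.

Compute f^{-1}(U) for each U ∈ τ_Y:
  U = ∅: f^{-1}(U) = ∅ ∈ τ_X ✓.
  U = {l}: f^{-1}(U) = {1, 3} ∉ τ_X ✗.
  U = {m}: f^{-1}(U) = {2, 4} ∉ τ_X ✗.
  U = {l, m}: f^{-1}(U) = {1, 2, 3, 4} ∈ τ_X ✓.
Found U = {l} with f^{-1}(U) = {1, 3} not in τ_X. Therefore f is NOT continuous.


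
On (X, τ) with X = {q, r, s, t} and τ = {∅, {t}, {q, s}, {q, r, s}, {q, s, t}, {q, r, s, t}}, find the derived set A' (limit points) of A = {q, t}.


A' = {r, s}

For each x ∈ X, list the open sets U ∈ τ with x ∈ U, then check whether U ∩ (A ∖ {x}) ≠ ∅ for every such U.
  x = q: open {q, s} ∋ x has {q, s} ∩ (A ∖ {q}) = ∅, so x is NOT a limit point.
  x = r: opens ∋ x are {q, r, s}, {q, r, s, t}; each meets A ∖ {r}, so x IS a limit point.
  x = s: opens ∋ x are {q, s}, {q, r, s}, {q, s, t}, {q, r, s, t}; each meets A ∖ {s}, so x IS a limit point.
  x = t: open {t} ∋ x has {t} ∩ (A ∖ {t}) = ∅, so x is NOT a limit point.
Collecting: A' = {r, s}.


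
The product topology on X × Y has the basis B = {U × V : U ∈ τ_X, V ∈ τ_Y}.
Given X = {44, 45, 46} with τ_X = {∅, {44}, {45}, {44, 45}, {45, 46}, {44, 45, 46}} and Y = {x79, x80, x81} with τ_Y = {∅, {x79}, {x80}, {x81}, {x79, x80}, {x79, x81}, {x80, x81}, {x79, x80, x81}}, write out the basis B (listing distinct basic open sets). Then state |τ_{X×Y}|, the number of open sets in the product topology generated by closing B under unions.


Basis B = {∅ × ∅, {44} × {x79}, {44} × {x80}, {44} × {x81}, {45} × {x79}, {45} × {x80}, {45} × {x81}, {44} × {x79, x80}, {44} × {x79, x81}, {44, 45} × {x79}, {44} × {x80, x81}, {44, 45} × {x80}, {44, 45} × {x81}, {45} × {x79, x80}, {45} × {x79, x81}, {45, 46} × {x79}, {45} × {x80, x81}, {45, 46} × {x80}, {45, 46} × {x81}, {44} × {x79, x80, x81}, {44, 45, 46} × {x79}, {44, 45, 46} × {x80}, {44, 45, 46} × {x81}, {45} × {x79, x80, x81}, {44, 45} × {x79, x80}, {44, 45} × {x79, x81}, {44, 45} × {x80, x81}, {45, 46} × {x79, x80}, {45, 46} × {x79, x81}, {45, 46} × {x80, x81}, {44, 45} × {x79, x80, x81}, {44, 45, 46} × {x79, x80}, {44, 45, 46} × {x79, x81}, {44, 45, 46} × {x80, x81}, {45, 46} × {x79, x80, x81}, {44, 45, 46} × {x79, x80, x81}}; |τ_{X×Y}| = 216.

Enumerate products U × V with U ∈ τ_X, V ∈ τ_Y (deduplicated):
  ∅ × ∅ = {} (∅)
  {44} × {x79} = {(44,x79)}
  {44} × {x80} = {(44,x80)}
  {44} × {x81} = {(44,x81)}
  {45} × {x79} = {(45,x79)}
  {45} × {x80} = {(45,x80)}
  {45} × {x81} = {(45,x81)}
  {44} × {x79, x80} = {(44,x79), (44,x80)}
  {44} × {x79, x81} = {(44,x79), (44,x81)}
  {44, 45} × {x79} = {(44,x79), (45,x79)}
  {44} × {x80, x81} = {(44,x80), (44,x81)}
  {44, 45} × {x80} = {(44,x80), (45,x80)}
  {44, 45} × {x81} = {(44,x81), (45,x81)}
  {45} × {x79, x80} = {(45,x79), (45,x80)}
  {45} × {x79, x81} = {(45,x79), (45,x81)}
  {45, 46} × {x79} = {(45,x79), (46,x79)}
  {45} × {x80, x81} = {(45,x80), (45,x81)}
  {45, 46} × {x80} = {(45,x80), (46,x80)}
  {45, 46} × {x81} = {(45,x81), (46,x81)}
  {44} × {x79, x80, x81} = {(44,x79), (44,x80), (44,x81)}
  {44, 45, 46} × {x79} = {(44,x79), (45,x79), (46,x79)}
  {44, 45, 46} × {x80} = {(44,x80), (45,x80), (46,x80)}
  {44, 45, 46} × {x81} = {(44,x81), (45,x81), (46,x81)}
  {45} × {x79, x80, x81} = {(45,x79), (45,x80), (45,x81)}
  {44, 45} × {x79, x80} = {(44,x79), (44,x80), (45,x79), (45,x80)}
  {44, 45} × {x79, x81} = {(44,x79), (44,x81), (45,x79), (45,x81)}
  {44, 45} × {x80, x81} = {(44,x80), (44,x81), (45,x80), (45,x81)}
  {45, 46} × {x79, x80} = {(45,x79), (45,x80), (46,x79), (46,x80)}
  {45, 46} × {x79, x81} = {(45,x79), (45,x81), (46,x79), (46,x81)}
  {45, 46} × {x80, x81} = {(45,x80), (45,x81), (46,x80), (46,x81)}
  {44, 45} × {x79, x80, x81} = {(44,x79), (44,x80), (44,x81), (45,x79), (45,x80), (45,x81)}
  {44, 45, 46} × {x79, x80} = {(44,x79), (44,x80), (45,x79), (45,x80), (46,x79), (46,x80)}
  {44, 45, 46} × {x79, x81} = {(44,x79), (44,x81), (45,x79), (45,x81), (46,x79), (46,x81)}
  {44, 45, 46} × {x80, x81} = {(44,x80), (44,x81), (45,x80), (45,x81), (46,x80), (46,x81)}
  {45, 46} × {x79, x80, x81} = {(45,x79), (45,x80), (45,x81), (46,x79), (46,x80), (46,x81)}
  {44, 45, 46} × {x79, x80, x81} = {(44,x79), (44,x80), (44,x81), (45,x79), (45,x80), (45,x81), (46,x79), (46,x80), (46,x81)}
These 36 distinct sets form the basis B.
Close under arbitrary unions to get τ_{X×Y}; counting gives |τ_{X×Y}| = 216.


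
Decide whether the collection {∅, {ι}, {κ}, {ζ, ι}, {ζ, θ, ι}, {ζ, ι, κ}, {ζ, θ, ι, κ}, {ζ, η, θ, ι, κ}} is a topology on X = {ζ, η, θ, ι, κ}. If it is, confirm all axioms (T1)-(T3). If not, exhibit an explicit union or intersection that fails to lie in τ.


τ is NOT a topology on X.

Axiom (T1): ∅ ∈ τ? Yes; X ∈ τ? Yes.
Axiom (T2/T3): check pairwise unions and intersections of members of τ.
Counterexample for (T2): {ι} ∪ {κ} = {ι, κ} ∉ τ. Therefore τ is NOT a topology.


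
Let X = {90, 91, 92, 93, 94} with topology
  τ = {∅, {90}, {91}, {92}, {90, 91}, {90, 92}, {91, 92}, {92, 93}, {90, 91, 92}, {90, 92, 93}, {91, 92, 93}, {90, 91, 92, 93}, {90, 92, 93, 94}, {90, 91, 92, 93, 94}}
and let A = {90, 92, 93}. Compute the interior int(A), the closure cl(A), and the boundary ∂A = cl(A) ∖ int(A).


int(A) = {90, 92, 93}, cl(A) = {90, 92, 93, 94}, ∂A = {94}.

Closed sets in (X, τ) are complements of opens:
  closed(X, τ) = {∅, {91}, {94}, {90, 94}, {91, 94}, {93, 94}, {90, 91, 94}, {90, 93, 94}, {91, 93, 94}, {92, 93, 94}, {90, 91, 93, 94}, {90, 92, 93, 94}, {91, 92, 93, 94}, {90, 91, 92, 93, 94}}.
int(A) = ⋃ {U ∈ τ : U ⊆ A}. Opens contained in A: ∅, {90}, {92}, {90, 92}, {92, 93}, {90, 92, 93}.
Taking the union of these: int(A) = {90, 92, 93}.
cl(A) = ⋂ {C closed : A ⊆ C}. Closed sets containing A: {90, 92, 93, 94}, {90, 91, 92, 93, 94}.
Intersecting these: cl(A) = {90, 92, 93, 94}.
∂A = cl(A) ∖ int(A) = {90, 92, 93, 94} ∖ {90, 92, 93} = {94}.


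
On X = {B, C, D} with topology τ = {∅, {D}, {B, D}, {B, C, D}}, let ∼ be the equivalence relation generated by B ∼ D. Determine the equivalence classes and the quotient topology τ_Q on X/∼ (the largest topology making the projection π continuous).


X/∼ = {[B=D], [C]}; |τ_Q| = 3.

Equivalence classes: [B=D], [C].
Quotient map π: X → X/∼ sends B ↦ [B=D], C ↦ [C], D ↦ [B=D].
For each subset V ⊆ X/∼, compute π^{-1}(V) ⊆ X and check whether π^{-1}(V) ∈ τ. V is open in τ_Q iff π^{-1}(V) ∈ τ.
  V = {}: π^{-1}(V) = ∅ ∈ τ ✓.
  V = {[B=D]}: π^{-1}(V) = {B, D} ∈ τ ✓.
  V = {[C]}: π^{-1}(V) = {C} ∉ τ ✗.
  V = {[B=D], [C]}: π^{-1}(V) = {B, C, D} ∈ τ ✓.
Open sets in the quotient: τ_Q = {{}, {[B=D]}, {[B=D], [C]}} (3 elements).


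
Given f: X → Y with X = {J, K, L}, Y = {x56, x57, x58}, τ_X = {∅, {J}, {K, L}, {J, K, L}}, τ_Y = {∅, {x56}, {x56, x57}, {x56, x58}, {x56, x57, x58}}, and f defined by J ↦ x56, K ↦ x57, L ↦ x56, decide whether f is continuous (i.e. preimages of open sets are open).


f is NOT continuous.

Compute f^{-1}(U) for each U ∈ τ_Y:
  U = ∅: f^{-1}(U) = ∅ ∈ τ_X ✓.
  U = {x56}: f^{-1}(U) = {J, L} ∉ τ_X ✗.
  U = {x56, x57}: f^{-1}(U) = {J, K, L} ∈ τ_X ✓.
  U = {x56, x58}: f^{-1}(U) = {J, L} ∉ τ_X ✗.
  U = {x56, x57, x58}: f^{-1}(U) = {J, K, L} ∈ τ_X ✓.
Found U = {x56} with f^{-1}(U) = {J, L} not in τ_X. Therefore f is NOT continuous.


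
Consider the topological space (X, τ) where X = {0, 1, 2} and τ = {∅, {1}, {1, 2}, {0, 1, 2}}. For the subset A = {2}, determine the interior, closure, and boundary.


int(A) = ∅, cl(A) = {0, 2}, ∂A = {0, 2}.

Closed sets in (X, τ) are complements of opens:
  closed(X, τ) = {∅, {0}, {0, 2}, {0, 1, 2}}.
int(A) = ⋃ {U ∈ τ : U ⊆ A}. Opens contained in A: ∅.
Taking the union of these: int(A) = ∅.
cl(A) = ⋂ {C closed : A ⊆ C}. Closed sets containing A: {0, 2}, {0, 1, 2}.
Intersecting these: cl(A) = {0, 2}.
∂A = cl(A) ∖ int(A) = {0, 2} ∖ ∅ = {0, 2}.


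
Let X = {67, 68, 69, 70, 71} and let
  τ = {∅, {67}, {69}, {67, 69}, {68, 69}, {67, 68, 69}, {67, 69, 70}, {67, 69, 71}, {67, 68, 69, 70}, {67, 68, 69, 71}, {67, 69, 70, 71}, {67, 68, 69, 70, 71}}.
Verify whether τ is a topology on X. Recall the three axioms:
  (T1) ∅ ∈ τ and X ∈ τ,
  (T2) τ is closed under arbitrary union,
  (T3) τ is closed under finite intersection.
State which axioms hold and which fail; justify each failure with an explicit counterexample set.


τ IS a topology on X.

Axiom (T1): ∅ ∈ τ? Yes; X ∈ τ? Yes.
Axiom (T2/T3): check pairwise unions and intersections of members of τ.
All pairwise intersections and unions checked — each lies in τ. Therefore τ satisfies (T1), (T2), (T3): it IS a topology on X.


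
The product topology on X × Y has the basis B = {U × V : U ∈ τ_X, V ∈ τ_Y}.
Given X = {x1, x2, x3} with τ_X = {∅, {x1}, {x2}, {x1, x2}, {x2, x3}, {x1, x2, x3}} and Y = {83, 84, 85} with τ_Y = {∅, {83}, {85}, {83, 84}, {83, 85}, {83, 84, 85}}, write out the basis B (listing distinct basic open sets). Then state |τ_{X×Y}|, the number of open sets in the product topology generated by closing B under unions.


Basis B = {∅ × ∅, {x1} × {83}, {x1} × {85}, {x2} × {83}, {x2} × {85}, {x1} × {83, 84}, {x1} × {83, 85}, {x1, x2} × {83}, {x1, x2} × {85}, {x2} × {83, 84}, {x2} × {83, 85}, {x2, x3} × {83}, {x2, x3} × {85}, {x1} × {83, 84, 85}, {x1, x2, x3} × {83}, {x1, x2, x3} × {85}, {x2} × {83, 84, 85}, {x1, x2} × {83, 84}, {x1, x2} × {83, 85}, {x2, x3} × {83, 84}, {x2, x3} × {83, 85}, {x1, x2} × {83, 84, 85}, {x1, x2, x3} × {83, 84}, {x1, x2, x3} × {83, 85}, {x2, x3} × {83, 84, 85}, {x1, x2, x3} × {83, 84, 85}}; |τ_{X×Y}| = 108.

Enumerate products U × V with U ∈ τ_X, V ∈ τ_Y (deduplicated):
  ∅ × ∅ = {} (∅)
  {x1} × {83} = {(x1,83)}
  {x1} × {85} = {(x1,85)}
  {x2} × {83} = {(x2,83)}
  {x2} × {85} = {(x2,85)}
  {x1} × {83, 84} = {(x1,83), (x1,84)}
  {x1} × {83, 85} = {(x1,83), (x1,85)}
  {x1, x2} × {83} = {(x1,83), (x2,83)}
  {x1, x2} × {85} = {(x1,85), (x2,85)}
  {x2} × {83, 84} = {(x2,83), (x2,84)}
  {x2} × {83, 85} = {(x2,83), (x2,85)}
  {x2, x3} × {83} = {(x2,83), (x3,83)}
  {x2, x3} × {85} = {(x2,85), (x3,85)}
  {x1} × {83, 84, 85} = {(x1,83), (x1,84), (x1,85)}
  {x1, x2, x3} × {83} = {(x1,83), (x2,83), (x3,83)}
  {x1, x2, x3} × {85} = {(x1,85), (x2,85), (x3,85)}
  {x2} × {83, 84, 85} = {(x2,83), (x2,84), (x2,85)}
  {x1, x2} × {83, 84} = {(x1,83), (x1,84), (x2,83), (x2,84)}
  {x1, x2} × {83, 85} = {(x1,83), (x1,85), (x2,83), (x2,85)}
  {x2, x3} × {83, 84} = {(x2,83), (x2,84), (x3,83), (x3,84)}
  {x2, x3} × {83, 85} = {(x2,83), (x2,85), (x3,83), (x3,85)}
  {x1, x2} × {83, 84, 85} = {(x1,83), (x1,84), (x1,85), (x2,83), (x2,84), (x2,85)}
  {x1, x2, x3} × {83, 84} = {(x1,83), (x1,84), (x2,83), (x2,84), (x3,83), (x3,84)}
  {x1, x2, x3} × {83, 85} = {(x1,83), (x1,85), (x2,83), (x2,85), (x3,83), (x3,85)}
  {x2, x3} × {83, 84, 85} = {(x2,83), (x2,84), (x2,85), (x3,83), (x3,84), (x3,85)}
  {x1, x2, x3} × {83, 84, 85} = {(x1,83), (x1,84), (x1,85), (x2,83), (x2,84), (x2,85), (x3,83), (x3,84), (x3,85)}
These 26 distinct sets form the basis B.
Close under arbitrary unions to get τ_{X×Y}; counting gives |τ_{X×Y}| = 108.


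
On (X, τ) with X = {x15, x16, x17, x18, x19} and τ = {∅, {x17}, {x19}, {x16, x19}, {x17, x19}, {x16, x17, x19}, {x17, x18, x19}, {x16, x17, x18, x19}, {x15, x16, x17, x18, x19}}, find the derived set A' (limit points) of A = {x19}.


A' = {x15, x16, x18}

For each x ∈ X, list the open sets U ∈ τ with x ∈ U, then check whether U ∩ (A ∖ {x}) ≠ ∅ for every such U.
  x = x15: opens ∋ x are {x15, x16, x17, x18, x19}; each meets A ∖ {x15}, so x IS a limit point.
  x = x16: opens ∋ x are {x16, x19}, {x16, x17, x19}, {x16, x17, x18, x19}, {x15, x16, x17, x18, x19}; each meets A ∖ {x16}, so x IS a limit point.
  x = x17: open {x17} ∋ x has {x17} ∩ (A ∖ {x17}) = ∅, so x is NOT a limit point.
  x = x18: opens ∋ x are {x17, x18, x19}, {x16, x17, x18, x19}, {x15, x16, x17, x18, x19}; each meets A ∖ {x18}, so x IS a limit point.
  x = x19: open {x19} ∋ x has {x19} ∩ (A ∖ {x19}) = ∅, so x is NOT a limit point.
Collecting: A' = {x15, x16, x18}.


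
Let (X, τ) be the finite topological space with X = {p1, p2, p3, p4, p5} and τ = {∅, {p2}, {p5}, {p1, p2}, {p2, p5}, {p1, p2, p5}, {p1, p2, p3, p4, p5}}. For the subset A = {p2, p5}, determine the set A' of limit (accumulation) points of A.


A' = {p1, p3, p4}

For each x ∈ X, list the open sets U ∈ τ with x ∈ U, then check whether U ∩ (A ∖ {x}) ≠ ∅ for every such U.
  x = p1: opens ∋ x are {p1, p2}, {p1, p2, p5}, {p1, p2, p3, p4, p5}; each meets A ∖ {p1}, so x IS a limit point.
  x = p2: open {p2} ∋ x has {p2} ∩ (A ∖ {p2}) = ∅, so x is NOT a limit point.
  x = p3: opens ∋ x are {p1, p2, p3, p4, p5}; each meets A ∖ {p3}, so x IS a limit point.
  x = p4: opens ∋ x are {p1, p2, p3, p4, p5}; each meets A ∖ {p4}, so x IS a limit point.
  x = p5: open {p5} ∋ x has {p5} ∩ (A ∖ {p5}) = ∅, so x is NOT a limit point.
Collecting: A' = {p1, p3, p4}.


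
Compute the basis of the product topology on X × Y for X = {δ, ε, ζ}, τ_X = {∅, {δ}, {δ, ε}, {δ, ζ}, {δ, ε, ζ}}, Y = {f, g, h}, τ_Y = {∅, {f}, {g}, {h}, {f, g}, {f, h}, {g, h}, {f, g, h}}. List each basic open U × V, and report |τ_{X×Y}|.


Basis B = {∅ × ∅, {δ} × {f}, {δ} × {g}, {δ} × {h}, {δ} × {f, g}, {δ} × {f, h}, {δ, ε} × {f}, {δ, ζ} × {f}, {δ} × {g, h}, {δ, ε} × {g}, {δ, ζ} × {g}, {δ, ε} × {h}, {δ, ζ} × {h}, {δ} × {f, g, h}, {δ, ε, ζ} × {f}, {δ, ε, ζ} × {g}, {δ, ε, ζ} × {h}, {δ, ε} × {f, g}, {δ, ζ} × {f, g}, {δ, ε} × {f, h}, {δ, ζ} × {f, h}, {δ, ε} × {g, h}, {δ, ζ} × {g, h}, {δ, ε} × {f, g, h}, {δ, ζ} × {f, g, h}, {δ, ε, ζ} × {f, g}, {δ, ε, ζ} × {f, h}, {δ, ε, ζ} × {g, h}, {δ, ε, ζ} × {f, g, h}}; |τ_{X×Y}| = 125.

Enumerate products U × V with U ∈ τ_X, V ∈ τ_Y (deduplicated):
  ∅ × ∅ = {} (∅)
  {δ} × {f} = {(δ,f)}
  {δ} × {g} = {(δ,g)}
  {δ} × {h} = {(δ,h)}
  {δ} × {f, g} = {(δ,f), (δ,g)}
  {δ} × {f, h} = {(δ,f), (δ,h)}
  {δ, ε} × {f} = {(δ,f), (ε,f)}
  {δ, ζ} × {f} = {(δ,f), (ζ,f)}
  {δ} × {g, h} = {(δ,g), (δ,h)}
  {δ, ε} × {g} = {(δ,g), (ε,g)}
  {δ, ζ} × {g} = {(δ,g), (ζ,g)}
  {δ, ε} × {h} = {(δ,h), (ε,h)}
  {δ, ζ} × {h} = {(δ,h), (ζ,h)}
  {δ} × {f, g, h} = {(δ,f), (δ,g), (δ,h)}
  {δ, ε, ζ} × {f} = {(δ,f), (ε,f), (ζ,f)}
  {δ, ε, ζ} × {g} = {(δ,g), (ε,g), (ζ,g)}
  {δ, ε, ζ} × {h} = {(δ,h), (ε,h), (ζ,h)}
  {δ, ε} × {f, g} = {(δ,f), (δ,g), (ε,f), (ε,g)}
  {δ, ζ} × {f, g} = {(δ,f), (δ,g), (ζ,f), (ζ,g)}
  {δ, ε} × {f, h} = {(δ,f), (δ,h), (ε,f), (ε,h)}
  {δ, ζ} × {f, h} = {(δ,f), (δ,h), (ζ,f), (ζ,h)}
  {δ, ε} × {g, h} = {(δ,g), (δ,h), (ε,g), (ε,h)}
  {δ, ζ} × {g, h} = {(δ,g), (δ,h), (ζ,g), (ζ,h)}
  {δ, ε} × {f, g, h} = {(δ,f), (δ,g), (δ,h), (ε,f), (ε,g), (ε,h)}
  {δ, ζ} × {f, g, h} = {(δ,f), (δ,g), (δ,h), (ζ,f), (ζ,g), (ζ,h)}
  {δ, ε, ζ} × {f, g} = {(δ,f), (δ,g), (ε,f), (ε,g), (ζ,f), (ζ,g)}
  {δ, ε, ζ} × {f, h} = {(δ,f), (δ,h), (ε,f), (ε,h), (ζ,f), (ζ,h)}
  {δ, ε, ζ} × {g, h} = {(δ,g), (δ,h), (ε,g), (ε,h), (ζ,g), (ζ,h)}
  {δ, ε, ζ} × {f, g, h} = {(δ,f), (δ,g), (δ,h), (ε,f), (ε,g), (ε,h), (ζ,f), (ζ,g), (ζ,h)}
These 29 distinct sets form the basis B.
Close under arbitrary unions to get τ_{X×Y}; counting gives |τ_{X×Y}| = 125.


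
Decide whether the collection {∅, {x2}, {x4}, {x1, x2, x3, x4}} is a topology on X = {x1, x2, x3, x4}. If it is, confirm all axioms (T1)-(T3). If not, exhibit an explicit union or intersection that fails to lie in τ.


τ is NOT a topology on X.

Axiom (T1): ∅ ∈ τ? Yes; X ∈ τ? Yes.
Axiom (T2/T3): check pairwise unions and intersections of members of τ.
Counterexample for (T2): {x2} ∪ {x4} = {x2, x4} ∉ τ. Therefore τ is NOT a topology.


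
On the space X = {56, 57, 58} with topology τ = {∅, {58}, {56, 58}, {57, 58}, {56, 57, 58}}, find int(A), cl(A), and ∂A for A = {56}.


int(A) = ∅, cl(A) = {56}, ∂A = {56}.

Closed sets in (X, τ) are complements of opens:
  closed(X, τ) = {∅, {56}, {57}, {56, 57}, {56, 57, 58}}.
int(A) = ⋃ {U ∈ τ : U ⊆ A}. Opens contained in A: ∅.
Taking the union of these: int(A) = ∅.
cl(A) = ⋂ {C closed : A ⊆ C}. Closed sets containing A: {56}, {56, 57}, {56, 57, 58}.
Intersecting these: cl(A) = {56}.
∂A = cl(A) ∖ int(A) = {56} ∖ ∅ = {56}.


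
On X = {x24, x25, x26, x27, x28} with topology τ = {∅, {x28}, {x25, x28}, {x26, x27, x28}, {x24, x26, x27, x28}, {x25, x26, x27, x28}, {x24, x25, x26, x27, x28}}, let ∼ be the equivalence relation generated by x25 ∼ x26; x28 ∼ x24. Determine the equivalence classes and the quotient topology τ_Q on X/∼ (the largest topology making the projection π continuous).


X/∼ = {[x24=x28], [x25=x26], [x27]}; |τ_Q| = 2.

Equivalence classes: [x24=x28], [x25=x26], [x27].
Quotient map π: X → X/∼ sends x24 ↦ [x24=x28], x25 ↦ [x25=x26], x26 ↦ [x25=x26], x27 ↦ [x27], x28 ↦ [x24=x28].
For each subset V ⊆ X/∼, compute π^{-1}(V) ⊆ X and check whether π^{-1}(V) ∈ τ. V is open in τ_Q iff π^{-1}(V) ∈ τ.
  V = {}: π^{-1}(V) = ∅ ∈ τ ✓.
  V = {[x24=x28]}: π^{-1}(V) = {x24, x28} ∉ τ ✗.
  V = {[x25=x26]}: π^{-1}(V) = {x25, x26} ∉ τ ✗.
  V = {[x24=x28], [x25=x26]}: π^{-1}(V) = {x24, x25, x26, x28} ∉ τ ✗.
  V = {[x27]}: π^{-1}(V) = {x27} ∉ τ ✗.
  V = {[x24=x28], [x27]}: π^{-1}(V) = {x24, x27, x28} ∉ τ ✗.
  V = {[x25=x26], [x27]}: π^{-1}(V) = {x25, x26, x27} ∉ τ ✗.
  V = {[x24=x28], [x25=x26], [x27]}: π^{-1}(V) = {x24, x25, x26, x27, x28} ∈ τ ✓.
Open sets in the quotient: τ_Q = {{}, {[x24=x28], [x25=x26], [x27]}} (2 elements).


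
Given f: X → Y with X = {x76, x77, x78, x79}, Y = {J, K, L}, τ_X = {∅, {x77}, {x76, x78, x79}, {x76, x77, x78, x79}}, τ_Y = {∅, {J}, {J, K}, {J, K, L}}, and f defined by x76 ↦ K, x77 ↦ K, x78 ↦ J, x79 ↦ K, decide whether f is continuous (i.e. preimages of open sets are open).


f is NOT continuous.

Compute f^{-1}(U) for each U ∈ τ_Y:
  U = ∅: f^{-1}(U) = ∅ ∈ τ_X ✓.
  U = {J}: f^{-1}(U) = {x78} ∉ τ_X ✗.
  U = {J, K}: f^{-1}(U) = {x76, x77, x78, x79} ∈ τ_X ✓.
  U = {J, K, L}: f^{-1}(U) = {x76, x77, x78, x79} ∈ τ_X ✓.
Found U = {J} with f^{-1}(U) = {x78} not in τ_X. Therefore f is NOT continuous.


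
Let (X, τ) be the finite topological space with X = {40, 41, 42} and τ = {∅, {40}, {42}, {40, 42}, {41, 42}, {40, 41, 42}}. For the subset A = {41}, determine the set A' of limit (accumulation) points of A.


A' = ∅

For each x ∈ X, list the open sets U ∈ τ with x ∈ U, then check whether U ∩ (A ∖ {x}) ≠ ∅ for every such U.
  x = 40: open {40} ∋ x has {40} ∩ (A ∖ {40}) = ∅, so x is NOT a limit point.
  x = 41: open {41, 42} ∋ x has {41, 42} ∩ (A ∖ {41}) = ∅, so x is NOT a limit point.
  x = 42: open {42} ∋ x has {42} ∩ (A ∖ {42}) = ∅, so x is NOT a limit point.
Collecting: A' = ∅.


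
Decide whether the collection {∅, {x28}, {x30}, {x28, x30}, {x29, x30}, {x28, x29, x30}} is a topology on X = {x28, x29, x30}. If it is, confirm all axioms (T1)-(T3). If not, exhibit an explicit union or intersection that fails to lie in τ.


τ IS a topology on X.

Axiom (T1): ∅ ∈ τ? Yes; X ∈ τ? Yes.
Axiom (T2/T3): check pairwise unions and intersections of members of τ.
All pairwise intersections and unions checked — each lies in τ. Therefore τ satisfies (T1), (T2), (T3): it IS a topology on X.


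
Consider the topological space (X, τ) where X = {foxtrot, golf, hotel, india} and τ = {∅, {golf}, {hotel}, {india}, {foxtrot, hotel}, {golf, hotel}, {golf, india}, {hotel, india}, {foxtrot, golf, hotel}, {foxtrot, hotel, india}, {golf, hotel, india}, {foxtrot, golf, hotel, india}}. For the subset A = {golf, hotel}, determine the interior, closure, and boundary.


int(A) = {golf, hotel}, cl(A) = {foxtrot, golf, hotel}, ∂A = {foxtrot}.

Closed sets in (X, τ) are complements of opens:
  closed(X, τ) = {∅, {foxtrot}, {golf}, {india}, {foxtrot, golf}, {foxtrot, hotel}, {foxtrot, india}, {golf, india}, {foxtrot, golf, hotel}, {foxtrot, golf, india}, {foxtrot, hotel, india}, {foxtrot, golf, hotel, india}}.
int(A) = ⋃ {U ∈ τ : U ⊆ A}. Opens contained in A: ∅, {golf}, {hotel}, {golf, hotel}.
Taking the union of these: int(A) = {golf, hotel}.
cl(A) = ⋂ {C closed : A ⊆ C}. Closed sets containing A: {foxtrot, golf, hotel}, {foxtrot, golf, hotel, india}.
Intersecting these: cl(A) = {foxtrot, golf, hotel}.
∂A = cl(A) ∖ int(A) = {foxtrot, golf, hotel} ∖ {golf, hotel} = {foxtrot}.


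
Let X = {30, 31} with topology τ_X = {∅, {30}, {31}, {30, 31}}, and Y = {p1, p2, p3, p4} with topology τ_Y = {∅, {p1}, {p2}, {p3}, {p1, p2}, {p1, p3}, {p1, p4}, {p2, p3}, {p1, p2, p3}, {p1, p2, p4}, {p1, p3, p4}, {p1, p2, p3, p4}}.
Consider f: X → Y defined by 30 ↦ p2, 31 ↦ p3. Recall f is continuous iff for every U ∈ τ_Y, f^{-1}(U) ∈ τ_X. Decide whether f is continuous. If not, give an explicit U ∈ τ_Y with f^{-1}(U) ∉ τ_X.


f IS continuous.

Compute f^{-1}(U) for each U ∈ τ_Y:
  U = ∅: f^{-1}(U) = ∅ ∈ τ_X ✓.
  U = {p1}: f^{-1}(U) = ∅ ∈ τ_X ✓.
  U = {p2}: f^{-1}(U) = {30} ∈ τ_X ✓.
  U = {p3}: f^{-1}(U) = {31} ∈ τ_X ✓.
  U = {p1, p2}: f^{-1}(U) = {30} ∈ τ_X ✓.
  U = {p1, p3}: f^{-1}(U) = {31} ∈ τ_X ✓.
  U = {p1, p4}: f^{-1}(U) = ∅ ∈ τ_X ✓.
  U = {p2, p3}: f^{-1}(U) = {30, 31} ∈ τ_X ✓.
  U = {p1, p2, p3}: f^{-1}(U) = {30, 31} ∈ τ_X ✓.
  U = {p1, p2, p4}: f^{-1}(U) = {30} ∈ τ_X ✓.
  U = {p1, p3, p4}: f^{-1}(U) = {31} ∈ τ_X ✓.
  U = {p1, p2, p3, p4}: f^{-1}(U) = {30, 31} ∈ τ_X ✓.
Every preimage lies in τ_X, so f IS continuous.


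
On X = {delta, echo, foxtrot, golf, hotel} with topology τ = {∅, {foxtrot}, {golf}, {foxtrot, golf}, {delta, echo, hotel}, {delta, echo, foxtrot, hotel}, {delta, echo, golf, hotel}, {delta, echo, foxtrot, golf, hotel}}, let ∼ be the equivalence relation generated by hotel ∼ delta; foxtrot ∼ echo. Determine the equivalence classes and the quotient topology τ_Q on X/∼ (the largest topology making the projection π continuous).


X/∼ = {[delta=hotel], [echo=foxtrot], [golf]}; |τ_Q| = 4.

Equivalence classes: [delta=hotel], [echo=foxtrot], [golf].
Quotient map π: X → X/∼ sends delta ↦ [delta=hotel], echo ↦ [echo=foxtrot], foxtrot ↦ [echo=foxtrot], golf ↦ [golf], hotel ↦ [delta=hotel].
For each subset V ⊆ X/∼, compute π^{-1}(V) ⊆ X and check whether π^{-1}(V) ∈ τ. V is open in τ_Q iff π^{-1}(V) ∈ τ.
  V = {}: π^{-1}(V) = ∅ ∈ τ ✓.
  V = {[delta=hotel]}: π^{-1}(V) = {delta, hotel} ∉ τ ✗.
  V = {[echo=foxtrot]}: π^{-1}(V) = {echo, foxtrot} ∉ τ ✗.
  V = {[delta=hotel], [echo=foxtrot]}: π^{-1}(V) = {delta, echo, foxtrot, hotel} ∈ τ ✓.
  V = {[golf]}: π^{-1}(V) = {golf} ∈ τ ✓.
  V = {[delta=hotel], [golf]}: π^{-1}(V) = {delta, golf, hotel} ∉ τ ✗.
  V = {[echo=foxtrot], [golf]}: π^{-1}(V) = {echo, foxtrot, golf} ∉ τ ✗.
  V = {[delta=hotel], [echo=foxtrot], [golf]}: π^{-1}(V) = {delta, echo, foxtrot, golf, hotel} ∈ τ ✓.
Open sets in the quotient: τ_Q = {{}, {[delta=hotel], [echo=foxtrot]}, {[golf]}, {[delta=hotel], [echo=foxtrot], [golf]}} (4 elements).


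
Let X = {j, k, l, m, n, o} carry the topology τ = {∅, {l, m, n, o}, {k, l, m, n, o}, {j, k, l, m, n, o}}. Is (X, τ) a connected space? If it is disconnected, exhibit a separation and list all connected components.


(X, τ) is connected.

Find clopen sets (U ∈ τ with X ∖ U ∈ τ):
  U = ∅, X ∖ U = {j, k, l, m, n, o} — both open, so U is clopen.
  U = {j, k, l, m, n, o}, X ∖ U = ∅ — both open, so U is clopen.
Only trivial clopens (∅ and X) exist, so (X, τ) is connected.
Compute connected components by grouping points that agree on all clopens:
  component: {j, k, l, m, n, o}
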